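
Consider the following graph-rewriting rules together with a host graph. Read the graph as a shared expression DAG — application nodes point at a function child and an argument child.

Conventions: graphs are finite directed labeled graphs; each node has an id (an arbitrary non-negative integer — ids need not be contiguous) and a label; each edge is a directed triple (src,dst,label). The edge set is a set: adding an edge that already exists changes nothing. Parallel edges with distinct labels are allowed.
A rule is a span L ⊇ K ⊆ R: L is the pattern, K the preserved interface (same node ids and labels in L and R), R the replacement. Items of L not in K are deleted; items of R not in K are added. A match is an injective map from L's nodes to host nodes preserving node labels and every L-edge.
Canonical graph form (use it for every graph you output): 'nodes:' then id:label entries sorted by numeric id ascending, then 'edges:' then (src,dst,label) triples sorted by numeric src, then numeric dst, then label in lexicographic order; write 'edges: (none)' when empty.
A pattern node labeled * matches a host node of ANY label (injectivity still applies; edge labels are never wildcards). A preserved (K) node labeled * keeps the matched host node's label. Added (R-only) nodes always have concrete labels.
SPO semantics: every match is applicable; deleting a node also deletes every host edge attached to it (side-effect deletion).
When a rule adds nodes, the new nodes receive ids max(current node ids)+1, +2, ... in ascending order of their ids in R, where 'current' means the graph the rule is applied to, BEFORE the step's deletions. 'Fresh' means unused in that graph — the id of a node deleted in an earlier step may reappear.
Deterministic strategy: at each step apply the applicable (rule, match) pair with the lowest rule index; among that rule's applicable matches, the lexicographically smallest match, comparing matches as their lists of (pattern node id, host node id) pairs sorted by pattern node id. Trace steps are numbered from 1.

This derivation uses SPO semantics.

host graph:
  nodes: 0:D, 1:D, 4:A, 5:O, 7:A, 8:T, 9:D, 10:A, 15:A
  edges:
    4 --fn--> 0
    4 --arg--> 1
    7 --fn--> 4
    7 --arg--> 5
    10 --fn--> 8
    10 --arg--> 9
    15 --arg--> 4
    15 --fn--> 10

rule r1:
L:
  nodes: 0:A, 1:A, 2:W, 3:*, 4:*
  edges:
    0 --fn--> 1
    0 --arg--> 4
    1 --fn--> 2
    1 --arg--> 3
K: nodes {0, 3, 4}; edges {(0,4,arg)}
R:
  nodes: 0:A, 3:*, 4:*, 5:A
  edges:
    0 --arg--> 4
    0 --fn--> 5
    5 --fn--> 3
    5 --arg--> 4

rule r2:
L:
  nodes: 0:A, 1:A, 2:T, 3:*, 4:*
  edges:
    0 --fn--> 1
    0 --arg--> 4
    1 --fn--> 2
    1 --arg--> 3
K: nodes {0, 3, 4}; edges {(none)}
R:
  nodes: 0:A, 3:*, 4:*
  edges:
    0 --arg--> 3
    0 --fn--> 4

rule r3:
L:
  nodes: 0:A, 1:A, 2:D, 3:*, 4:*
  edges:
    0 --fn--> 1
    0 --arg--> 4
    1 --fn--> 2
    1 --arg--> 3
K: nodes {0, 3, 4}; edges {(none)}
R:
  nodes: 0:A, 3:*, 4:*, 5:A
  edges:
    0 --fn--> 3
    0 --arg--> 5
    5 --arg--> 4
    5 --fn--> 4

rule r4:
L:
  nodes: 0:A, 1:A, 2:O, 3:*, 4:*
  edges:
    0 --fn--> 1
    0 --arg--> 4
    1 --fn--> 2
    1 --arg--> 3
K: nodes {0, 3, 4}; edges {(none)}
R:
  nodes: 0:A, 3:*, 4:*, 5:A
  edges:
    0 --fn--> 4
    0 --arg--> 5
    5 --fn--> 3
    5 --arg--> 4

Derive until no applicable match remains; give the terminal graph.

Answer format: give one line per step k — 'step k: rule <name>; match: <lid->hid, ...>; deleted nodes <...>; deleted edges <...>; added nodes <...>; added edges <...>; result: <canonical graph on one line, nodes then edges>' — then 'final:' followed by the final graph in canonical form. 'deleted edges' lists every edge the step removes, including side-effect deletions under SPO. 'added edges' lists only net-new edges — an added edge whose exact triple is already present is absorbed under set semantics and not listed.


step 1: rule r2; match: 0->15, 1->10, 2->8, 3->9, 4->4; deleted nodes 8, 10; deleted edges (10,8,fn); (10,9,arg); (15,4,arg); (15,10,fn); added nodes (none); added edges (15,4,fn); (15,9,arg); result: nodes: 0:D, 1:D, 4:A, 5:O, 7:A, 9:D, 15:A edges: (4,0,fn); (4,1,arg); (7,4,fn); (7,5,arg); (15,4,fn); (15,9,arg)
step 2: rule r3; match: 0->7, 1->4, 2->0, 3->1, 4->5; deleted nodes 0, 4; deleted edges (4,0,fn); (4,1,arg); (7,4,fn); (7,5,arg); (15,4,fn); added nodes 16; added edges (7,1,fn); (7,16,arg); (16,5,arg); (16,5,fn); result: nodes: 1:D, 5:O, 7:A, 9:D, 15:A, 16:A edges: (7,1,fn); (7,16,arg); (15,9,arg); (16,5,arg); (16,5,fn)
final:
nodes: 1:D, 5:O, 7:A, 9:D, 15:A, 16:A
edges: (7,1,fn); (7,16,arg); (15,9,arg); (16,5,arg); (16,5,fn)


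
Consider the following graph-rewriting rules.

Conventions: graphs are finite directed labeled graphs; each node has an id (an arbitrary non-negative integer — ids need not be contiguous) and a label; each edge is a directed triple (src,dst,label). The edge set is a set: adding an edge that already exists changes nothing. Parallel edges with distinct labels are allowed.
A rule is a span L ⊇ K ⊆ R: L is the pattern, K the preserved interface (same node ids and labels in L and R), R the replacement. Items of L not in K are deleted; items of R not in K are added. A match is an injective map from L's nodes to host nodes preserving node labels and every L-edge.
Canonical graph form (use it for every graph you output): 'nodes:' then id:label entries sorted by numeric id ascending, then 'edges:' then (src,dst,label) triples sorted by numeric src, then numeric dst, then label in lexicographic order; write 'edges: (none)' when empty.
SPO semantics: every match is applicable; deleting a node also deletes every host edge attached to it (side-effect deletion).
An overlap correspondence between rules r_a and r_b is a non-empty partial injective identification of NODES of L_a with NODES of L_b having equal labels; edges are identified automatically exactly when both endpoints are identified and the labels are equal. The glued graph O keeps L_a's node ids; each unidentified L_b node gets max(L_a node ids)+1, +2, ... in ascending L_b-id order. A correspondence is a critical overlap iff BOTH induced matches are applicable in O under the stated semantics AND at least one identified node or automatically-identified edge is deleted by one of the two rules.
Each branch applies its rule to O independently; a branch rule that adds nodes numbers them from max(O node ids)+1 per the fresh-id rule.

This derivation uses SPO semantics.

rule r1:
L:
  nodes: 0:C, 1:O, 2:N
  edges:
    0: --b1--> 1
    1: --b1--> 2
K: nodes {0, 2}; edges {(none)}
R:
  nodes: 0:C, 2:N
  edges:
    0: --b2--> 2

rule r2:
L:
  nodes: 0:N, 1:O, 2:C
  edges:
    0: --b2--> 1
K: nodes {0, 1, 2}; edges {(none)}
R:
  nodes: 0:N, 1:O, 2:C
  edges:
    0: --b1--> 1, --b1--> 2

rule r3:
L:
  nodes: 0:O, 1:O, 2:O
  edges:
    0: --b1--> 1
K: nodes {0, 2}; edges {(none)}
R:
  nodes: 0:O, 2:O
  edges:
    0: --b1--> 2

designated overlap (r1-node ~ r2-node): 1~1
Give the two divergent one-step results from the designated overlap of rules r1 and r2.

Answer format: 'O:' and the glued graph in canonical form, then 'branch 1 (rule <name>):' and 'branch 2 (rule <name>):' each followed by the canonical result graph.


O:
nodes: 0:C, 1:O, 2:N, 3:N, 4:C
edges: (0,1,b1); (1,2,b1); (3,1,b2)
branch 1 (rule r1):
nodes: 0:C, 2:N, 3:N, 4:C
edges: (0,2,b2)
branch 2 (rule r2):
nodes: 0:C, 1:O, 2:N, 3:N, 4:C
edges: (0,1,b1); (1,2,b1); (3,1,b1); (3,4,b1)


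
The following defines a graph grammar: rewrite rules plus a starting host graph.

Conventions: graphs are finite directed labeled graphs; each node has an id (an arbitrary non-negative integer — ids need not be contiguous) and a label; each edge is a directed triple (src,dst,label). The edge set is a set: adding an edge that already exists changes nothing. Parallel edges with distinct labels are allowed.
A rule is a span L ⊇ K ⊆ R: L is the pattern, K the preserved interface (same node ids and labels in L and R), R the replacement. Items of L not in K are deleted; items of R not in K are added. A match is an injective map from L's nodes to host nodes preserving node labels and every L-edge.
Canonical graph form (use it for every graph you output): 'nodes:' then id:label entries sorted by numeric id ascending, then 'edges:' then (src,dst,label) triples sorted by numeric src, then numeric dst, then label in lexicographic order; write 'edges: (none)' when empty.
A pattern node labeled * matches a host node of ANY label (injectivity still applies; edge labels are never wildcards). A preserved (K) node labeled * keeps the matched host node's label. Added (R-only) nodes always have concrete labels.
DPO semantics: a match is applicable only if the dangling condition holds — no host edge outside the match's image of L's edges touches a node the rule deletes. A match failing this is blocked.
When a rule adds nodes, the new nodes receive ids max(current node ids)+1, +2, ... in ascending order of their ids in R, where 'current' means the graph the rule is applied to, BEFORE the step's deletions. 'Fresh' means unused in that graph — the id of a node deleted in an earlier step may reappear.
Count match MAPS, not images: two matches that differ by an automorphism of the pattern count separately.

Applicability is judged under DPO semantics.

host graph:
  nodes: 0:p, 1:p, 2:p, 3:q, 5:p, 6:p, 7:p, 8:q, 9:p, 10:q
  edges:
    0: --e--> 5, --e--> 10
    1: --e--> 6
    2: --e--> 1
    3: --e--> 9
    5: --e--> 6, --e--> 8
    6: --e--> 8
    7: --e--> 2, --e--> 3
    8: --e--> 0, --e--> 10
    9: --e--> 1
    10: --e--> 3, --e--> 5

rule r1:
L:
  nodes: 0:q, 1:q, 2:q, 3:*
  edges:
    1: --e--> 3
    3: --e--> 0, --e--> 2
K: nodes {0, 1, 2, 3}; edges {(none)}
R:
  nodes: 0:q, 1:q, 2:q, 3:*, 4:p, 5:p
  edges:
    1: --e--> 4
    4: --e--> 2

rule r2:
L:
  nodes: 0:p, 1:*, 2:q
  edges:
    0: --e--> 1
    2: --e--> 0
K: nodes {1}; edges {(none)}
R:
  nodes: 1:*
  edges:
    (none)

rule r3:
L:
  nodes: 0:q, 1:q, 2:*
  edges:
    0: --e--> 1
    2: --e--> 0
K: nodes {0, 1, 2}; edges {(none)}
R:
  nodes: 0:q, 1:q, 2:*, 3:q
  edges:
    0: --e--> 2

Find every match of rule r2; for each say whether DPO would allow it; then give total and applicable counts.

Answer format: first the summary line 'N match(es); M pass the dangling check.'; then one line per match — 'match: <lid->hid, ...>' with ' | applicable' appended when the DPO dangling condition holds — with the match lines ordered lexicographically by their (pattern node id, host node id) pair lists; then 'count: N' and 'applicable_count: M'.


5 match(es); 0 pass the dangling check.
match: 0->0, 1->5, 2->8
match: 0->0, 1->10, 2->8
match: 0->5, 1->6, 2->10
match: 0->5, 1->8, 2->10
match: 0->9, 1->1, 2->3
count: 5
applicable_count: 0


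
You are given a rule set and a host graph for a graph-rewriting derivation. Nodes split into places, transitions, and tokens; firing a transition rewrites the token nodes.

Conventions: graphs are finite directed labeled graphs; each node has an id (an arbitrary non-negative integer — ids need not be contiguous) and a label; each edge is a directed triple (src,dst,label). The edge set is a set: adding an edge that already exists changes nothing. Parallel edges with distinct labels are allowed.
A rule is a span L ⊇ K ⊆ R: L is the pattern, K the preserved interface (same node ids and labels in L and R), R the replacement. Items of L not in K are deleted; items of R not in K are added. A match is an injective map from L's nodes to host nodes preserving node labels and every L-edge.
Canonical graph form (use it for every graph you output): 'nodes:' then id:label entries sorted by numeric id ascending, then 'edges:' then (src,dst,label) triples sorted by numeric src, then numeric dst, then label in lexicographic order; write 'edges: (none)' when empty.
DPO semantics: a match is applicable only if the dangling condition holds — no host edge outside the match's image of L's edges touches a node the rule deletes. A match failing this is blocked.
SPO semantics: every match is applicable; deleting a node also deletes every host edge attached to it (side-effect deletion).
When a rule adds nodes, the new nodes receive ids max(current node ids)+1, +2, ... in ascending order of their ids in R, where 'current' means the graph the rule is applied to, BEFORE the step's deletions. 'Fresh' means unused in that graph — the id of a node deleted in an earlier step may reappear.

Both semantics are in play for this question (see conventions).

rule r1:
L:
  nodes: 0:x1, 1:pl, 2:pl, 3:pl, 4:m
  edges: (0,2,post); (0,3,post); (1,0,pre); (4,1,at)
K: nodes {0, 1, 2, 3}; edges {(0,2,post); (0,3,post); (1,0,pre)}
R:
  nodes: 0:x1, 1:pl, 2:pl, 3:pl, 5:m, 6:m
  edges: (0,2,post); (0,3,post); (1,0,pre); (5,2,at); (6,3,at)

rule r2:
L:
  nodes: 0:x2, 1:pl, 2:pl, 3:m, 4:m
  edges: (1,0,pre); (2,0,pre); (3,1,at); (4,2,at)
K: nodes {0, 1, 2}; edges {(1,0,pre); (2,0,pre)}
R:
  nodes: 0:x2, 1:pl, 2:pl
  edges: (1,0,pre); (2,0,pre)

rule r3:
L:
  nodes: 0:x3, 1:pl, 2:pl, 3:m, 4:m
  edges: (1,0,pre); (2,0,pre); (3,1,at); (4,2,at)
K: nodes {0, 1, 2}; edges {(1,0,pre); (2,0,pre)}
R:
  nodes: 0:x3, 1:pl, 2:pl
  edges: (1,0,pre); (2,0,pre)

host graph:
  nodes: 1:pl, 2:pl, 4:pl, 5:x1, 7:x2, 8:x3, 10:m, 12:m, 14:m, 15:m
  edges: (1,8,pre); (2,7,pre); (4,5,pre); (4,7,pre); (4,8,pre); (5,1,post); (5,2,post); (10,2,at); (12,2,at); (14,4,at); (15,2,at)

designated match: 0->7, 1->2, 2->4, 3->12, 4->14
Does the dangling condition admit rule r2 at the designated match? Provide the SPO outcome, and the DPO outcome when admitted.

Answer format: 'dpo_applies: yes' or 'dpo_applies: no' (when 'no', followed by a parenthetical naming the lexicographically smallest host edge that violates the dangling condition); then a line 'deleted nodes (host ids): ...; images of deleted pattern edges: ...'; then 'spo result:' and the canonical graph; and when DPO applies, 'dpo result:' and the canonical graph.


dpo_applies: yes
deleted nodes (host ids): 12, 14; images of deleted pattern edges: (12,2,at); (14,4,at)
spo result:
nodes: 1:pl, 2:pl, 4:pl, 5:x1, 7:x2, 8:x3, 10:m, 15:m
edges: (1,8,pre); (2,7,pre); (4,5,pre); (4,7,pre); (4,8,pre); (5,1,post); (5,2,post); (10,2,at); (15,2,at)
dpo result:
nodes: 1:pl, 2:pl, 4:pl, 5:x1, 7:x2, 8:x3, 10:m, 15:m
edges: (1,8,pre); (2,7,pre); (4,5,pre); (4,7,pre); (4,8,pre); (5,1,post); (5,2,post); (10,2,at); (15,2,at)


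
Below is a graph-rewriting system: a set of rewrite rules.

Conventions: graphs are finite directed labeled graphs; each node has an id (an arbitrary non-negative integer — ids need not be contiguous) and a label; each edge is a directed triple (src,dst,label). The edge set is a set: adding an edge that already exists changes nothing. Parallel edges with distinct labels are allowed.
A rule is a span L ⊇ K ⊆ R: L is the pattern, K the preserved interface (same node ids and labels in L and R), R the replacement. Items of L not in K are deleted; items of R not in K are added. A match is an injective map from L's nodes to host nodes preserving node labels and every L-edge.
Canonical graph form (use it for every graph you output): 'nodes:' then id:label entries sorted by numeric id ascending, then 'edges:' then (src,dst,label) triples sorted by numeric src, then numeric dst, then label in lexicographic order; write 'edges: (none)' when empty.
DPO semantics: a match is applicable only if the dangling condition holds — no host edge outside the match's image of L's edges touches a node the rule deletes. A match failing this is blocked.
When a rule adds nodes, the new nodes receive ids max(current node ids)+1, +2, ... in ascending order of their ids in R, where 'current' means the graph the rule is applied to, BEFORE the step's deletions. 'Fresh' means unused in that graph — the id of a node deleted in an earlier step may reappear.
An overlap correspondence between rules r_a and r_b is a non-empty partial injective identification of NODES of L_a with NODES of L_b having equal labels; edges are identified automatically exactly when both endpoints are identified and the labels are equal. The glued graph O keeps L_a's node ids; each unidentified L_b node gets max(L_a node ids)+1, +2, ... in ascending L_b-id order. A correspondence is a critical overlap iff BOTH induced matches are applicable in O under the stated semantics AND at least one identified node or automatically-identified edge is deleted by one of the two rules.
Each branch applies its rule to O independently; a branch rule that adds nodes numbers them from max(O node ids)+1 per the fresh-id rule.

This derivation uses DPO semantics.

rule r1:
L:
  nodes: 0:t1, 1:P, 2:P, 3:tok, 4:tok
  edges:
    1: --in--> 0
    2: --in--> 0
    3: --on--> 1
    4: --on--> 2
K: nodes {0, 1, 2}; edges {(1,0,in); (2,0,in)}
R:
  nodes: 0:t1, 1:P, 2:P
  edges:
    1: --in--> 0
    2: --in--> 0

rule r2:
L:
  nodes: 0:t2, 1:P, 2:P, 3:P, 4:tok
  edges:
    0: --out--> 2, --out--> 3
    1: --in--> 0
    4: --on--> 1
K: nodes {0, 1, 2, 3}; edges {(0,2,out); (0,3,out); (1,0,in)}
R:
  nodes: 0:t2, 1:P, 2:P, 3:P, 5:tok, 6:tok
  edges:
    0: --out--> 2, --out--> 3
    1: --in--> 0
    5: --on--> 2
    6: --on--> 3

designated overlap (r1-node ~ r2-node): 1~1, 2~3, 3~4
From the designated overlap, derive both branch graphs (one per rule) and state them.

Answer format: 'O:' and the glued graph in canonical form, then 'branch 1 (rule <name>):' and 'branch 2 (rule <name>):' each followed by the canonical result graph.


O:
nodes: 0:t1, 1:P, 2:P, 3:tok, 4:tok, 5:t2, 6:P
edges: (1,0,in); (1,5,in); (2,0,in); (3,1,on); (4,2,on); (5,2,out); (5,6,out)
branch 1 (rule r1):
nodes: 0:t1, 1:P, 2:P, 5:t2, 6:P
edges: (1,0,in); (1,5,in); (2,0,in); (5,2,out); (5,6,out)
branch 2 (rule r2):
nodes: 0:t1, 1:P, 2:P, 4:tok, 5:t2, 6:P, 7:tok, 8:tok
edges: (1,0,in); (1,5,in); (2,0,in); (4,2,on); (5,2,out); (5,6,out); (7,6,on); (8,2,on)


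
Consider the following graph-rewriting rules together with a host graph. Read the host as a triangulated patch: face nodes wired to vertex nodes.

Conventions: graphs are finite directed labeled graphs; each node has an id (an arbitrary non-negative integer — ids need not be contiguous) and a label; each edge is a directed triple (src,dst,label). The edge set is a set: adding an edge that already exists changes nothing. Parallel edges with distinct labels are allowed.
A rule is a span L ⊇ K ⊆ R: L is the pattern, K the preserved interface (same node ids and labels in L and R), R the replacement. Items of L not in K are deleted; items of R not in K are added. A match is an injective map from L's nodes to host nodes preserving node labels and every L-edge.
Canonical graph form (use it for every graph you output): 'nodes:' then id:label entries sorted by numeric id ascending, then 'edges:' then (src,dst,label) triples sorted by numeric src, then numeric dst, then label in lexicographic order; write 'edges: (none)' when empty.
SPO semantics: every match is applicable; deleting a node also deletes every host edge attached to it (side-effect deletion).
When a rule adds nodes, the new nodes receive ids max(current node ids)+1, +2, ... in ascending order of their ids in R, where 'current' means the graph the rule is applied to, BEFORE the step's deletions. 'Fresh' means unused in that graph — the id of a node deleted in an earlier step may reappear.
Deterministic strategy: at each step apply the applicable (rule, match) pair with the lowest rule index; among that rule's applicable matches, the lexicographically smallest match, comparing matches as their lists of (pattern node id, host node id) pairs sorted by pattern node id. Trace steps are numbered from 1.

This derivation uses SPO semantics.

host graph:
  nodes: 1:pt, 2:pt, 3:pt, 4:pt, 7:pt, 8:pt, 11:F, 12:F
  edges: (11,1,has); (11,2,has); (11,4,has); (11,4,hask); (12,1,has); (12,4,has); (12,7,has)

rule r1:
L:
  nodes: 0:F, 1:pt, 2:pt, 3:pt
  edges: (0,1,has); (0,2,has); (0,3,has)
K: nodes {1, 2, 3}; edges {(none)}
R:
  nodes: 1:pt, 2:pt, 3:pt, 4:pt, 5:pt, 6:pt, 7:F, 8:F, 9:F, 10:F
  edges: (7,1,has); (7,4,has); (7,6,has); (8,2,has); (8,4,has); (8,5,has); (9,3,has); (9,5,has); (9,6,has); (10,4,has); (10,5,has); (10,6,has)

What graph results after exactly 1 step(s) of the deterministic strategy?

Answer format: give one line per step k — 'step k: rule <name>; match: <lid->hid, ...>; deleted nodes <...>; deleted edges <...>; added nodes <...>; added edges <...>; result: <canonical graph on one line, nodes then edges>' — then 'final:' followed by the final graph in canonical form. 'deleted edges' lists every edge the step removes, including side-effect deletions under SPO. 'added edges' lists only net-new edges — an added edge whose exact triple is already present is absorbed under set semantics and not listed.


step 1: rule r1; match: 0->11, 1->1, 2->2, 3->4; deleted nodes 11; deleted edges (11,1,has); (11,2,has); (11,4,has); (11,4,hask); added nodes 13, 14, 15, 16, 17, 18, 19; added edges (16,1,has); (16,13,has); (16,15,has); (17,2,has); (17,13,has); (17,14,has); (18,4,has); (18,14,has); (18,15,has); (19,13,has); (19,14,has); (19,15,has); result: nodes: 1:pt, 2:pt, 3:pt, 4:pt, 7:pt, 8:pt, 12:F, 13:pt, 14:pt, 15:pt, 16:F, 17:F, 18:F, 19:F edges: (12,1,has); (12,4,has); (12,7,has); (16,1,has); (16,13,has); (16,15,has); (17,2,has); (17,13,has); (17,14,has); (18,4,has); (18,14,has); (18,15,has); (19,13,has); (19,14,has); (19,15,has)
final:
nodes: 1:pt, 2:pt, 3:pt, 4:pt, 7:pt, 8:pt, 12:F, 13:pt, 14:pt, 15:pt, 16:F, 17:F, 18:F, 19:F
edges: (12,1,has); (12,4,has); (12,7,has); (16,1,has); (16,13,has); (16,15,has); (17,2,has); (17,13,has); (17,14,has); (18,4,has); (18,14,has); (18,15,has); (19,13,has); (19,14,has); (19,15,has)


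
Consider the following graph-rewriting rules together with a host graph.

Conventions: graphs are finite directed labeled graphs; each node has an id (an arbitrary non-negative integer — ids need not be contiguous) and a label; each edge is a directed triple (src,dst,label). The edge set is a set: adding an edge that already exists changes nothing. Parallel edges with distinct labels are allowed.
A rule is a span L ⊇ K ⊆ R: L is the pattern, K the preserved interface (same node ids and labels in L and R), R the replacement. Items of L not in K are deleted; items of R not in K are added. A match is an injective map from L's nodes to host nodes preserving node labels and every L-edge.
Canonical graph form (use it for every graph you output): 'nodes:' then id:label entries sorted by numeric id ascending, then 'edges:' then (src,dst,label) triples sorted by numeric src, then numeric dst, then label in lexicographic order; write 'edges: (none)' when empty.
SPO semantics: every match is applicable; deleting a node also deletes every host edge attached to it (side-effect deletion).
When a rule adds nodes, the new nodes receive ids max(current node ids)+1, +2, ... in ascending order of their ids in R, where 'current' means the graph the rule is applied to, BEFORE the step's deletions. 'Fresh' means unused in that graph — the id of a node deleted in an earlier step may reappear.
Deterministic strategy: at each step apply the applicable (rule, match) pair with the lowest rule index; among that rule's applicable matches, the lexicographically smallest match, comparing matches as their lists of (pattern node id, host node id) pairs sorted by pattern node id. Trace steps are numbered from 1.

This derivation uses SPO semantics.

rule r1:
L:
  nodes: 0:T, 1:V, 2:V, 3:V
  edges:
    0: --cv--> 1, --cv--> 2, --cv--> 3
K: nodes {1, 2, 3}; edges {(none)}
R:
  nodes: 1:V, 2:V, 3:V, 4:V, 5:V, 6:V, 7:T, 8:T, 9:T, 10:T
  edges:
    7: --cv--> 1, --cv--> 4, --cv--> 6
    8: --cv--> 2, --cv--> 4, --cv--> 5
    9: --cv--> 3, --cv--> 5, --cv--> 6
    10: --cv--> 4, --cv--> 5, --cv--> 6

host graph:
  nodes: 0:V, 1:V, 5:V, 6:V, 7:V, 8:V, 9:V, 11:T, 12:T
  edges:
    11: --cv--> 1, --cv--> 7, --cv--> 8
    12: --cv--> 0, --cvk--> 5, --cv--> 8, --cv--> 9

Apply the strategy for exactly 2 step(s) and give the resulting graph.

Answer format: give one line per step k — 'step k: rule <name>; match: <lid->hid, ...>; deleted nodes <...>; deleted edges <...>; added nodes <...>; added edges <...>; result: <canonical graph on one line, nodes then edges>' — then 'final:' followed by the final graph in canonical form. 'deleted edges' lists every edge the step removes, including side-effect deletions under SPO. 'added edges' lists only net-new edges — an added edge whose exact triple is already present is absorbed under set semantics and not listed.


step 1: rule r1; match: 0->11, 1->1, 2->7, 3->8; deleted nodes 11; deleted edges (11,1,cv); (11,7,cv); (11,8,cv); added nodes 13, 14, 15, 16, 17, 18, 19; added edges (16,1,cv); (16,13,cv); (16,15,cv); (17,7,cv); (17,13,cv); (17,14,cv); (18,8,cv); (18,14,cv); (18,15,cv); (19,13,cv); (19,14,cv); (19,15,cv); result: nodes: 0:V, 1:V, 5:V, 6:V, 7:V, 8:V, 9:V, 12:T, 13:V, 14:V, 15:V, 16:T, 17:T, 18:T, 19:T edges: (12,0,cv); (12,5,cvk); (12,8,cv); (12,9,cv); (16,1,cv); (16,13,cv); (16,15,cv); (17,7,cv); (17,13,cv); (17,14,cv); (18,8,cv); (18,14,cv); (18,15,cv); (19,13,cv); (19,14,cv); (19,15,cv)
step 2: rule r1; match: 0->12, 1->0, 2->8, 3->9; deleted nodes 12; deleted edges (12,0,cv); (12,5,cvk); (12,8,cv); (12,9,cv); added nodes 20, 21, 22, 23, 24, 25, 26; added edges (23,0,cv); (23,20,cv); (23,22,cv); (24,8,cv); (24,20,cv); (24,21,cv); (25,9,cv); (25,21,cv); (25,22,cv); (26,20,cv); (26,21,cv); (26,22,cv); result: nodes: 0:V, 1:V, 5:V, 6:V, 7:V, 8:V, 9:V, 13:V, 14:V, 15:V, 16:T, 17:T, 18:T, 19:T, 20:V, 21:V, 22:V, 23:T, 24:T, 25:T, 26:T edges: (16,1,cv); (16,13,cv); (16,15,cv); (17,7,cv); (17,13,cv); (17,14,cv); (18,8,cv); (18,14,cv); (18,15,cv); (19,13,cv); (19,14,cv); (19,15,cv); (23,0,cv); (23,20,cv); (23,22,cv); (24,8,cv); (24,20,cv); (24,21,cv); (25,9,cv); (25,21,cv); (25,22,cv); (26,20,cv); (26,21,cv); (26,22,cv)
final:
nodes: 0:V, 1:V, 5:V, 6:V, 7:V, 8:V, 9:V, 13:V, 14:V, 15:V, 16:T, 17:T, 18:T, 19:T, 20:V, 21:V, 22:V, 23:T, 24:T, 25:T, 26:T
edges: (16,1,cv); (16,13,cv); (16,15,cv); (17,7,cv); (17,13,cv); (17,14,cv); (18,8,cv); (18,14,cv); (18,15,cv); (19,13,cv); (19,14,cv); (19,15,cv); (23,0,cv); (23,20,cv); (23,22,cv); (24,8,cv); (24,20,cv); (24,21,cv); (25,9,cv); (25,21,cv); (25,22,cv); (26,20,cv); (26,21,cv); (26,22,cv)


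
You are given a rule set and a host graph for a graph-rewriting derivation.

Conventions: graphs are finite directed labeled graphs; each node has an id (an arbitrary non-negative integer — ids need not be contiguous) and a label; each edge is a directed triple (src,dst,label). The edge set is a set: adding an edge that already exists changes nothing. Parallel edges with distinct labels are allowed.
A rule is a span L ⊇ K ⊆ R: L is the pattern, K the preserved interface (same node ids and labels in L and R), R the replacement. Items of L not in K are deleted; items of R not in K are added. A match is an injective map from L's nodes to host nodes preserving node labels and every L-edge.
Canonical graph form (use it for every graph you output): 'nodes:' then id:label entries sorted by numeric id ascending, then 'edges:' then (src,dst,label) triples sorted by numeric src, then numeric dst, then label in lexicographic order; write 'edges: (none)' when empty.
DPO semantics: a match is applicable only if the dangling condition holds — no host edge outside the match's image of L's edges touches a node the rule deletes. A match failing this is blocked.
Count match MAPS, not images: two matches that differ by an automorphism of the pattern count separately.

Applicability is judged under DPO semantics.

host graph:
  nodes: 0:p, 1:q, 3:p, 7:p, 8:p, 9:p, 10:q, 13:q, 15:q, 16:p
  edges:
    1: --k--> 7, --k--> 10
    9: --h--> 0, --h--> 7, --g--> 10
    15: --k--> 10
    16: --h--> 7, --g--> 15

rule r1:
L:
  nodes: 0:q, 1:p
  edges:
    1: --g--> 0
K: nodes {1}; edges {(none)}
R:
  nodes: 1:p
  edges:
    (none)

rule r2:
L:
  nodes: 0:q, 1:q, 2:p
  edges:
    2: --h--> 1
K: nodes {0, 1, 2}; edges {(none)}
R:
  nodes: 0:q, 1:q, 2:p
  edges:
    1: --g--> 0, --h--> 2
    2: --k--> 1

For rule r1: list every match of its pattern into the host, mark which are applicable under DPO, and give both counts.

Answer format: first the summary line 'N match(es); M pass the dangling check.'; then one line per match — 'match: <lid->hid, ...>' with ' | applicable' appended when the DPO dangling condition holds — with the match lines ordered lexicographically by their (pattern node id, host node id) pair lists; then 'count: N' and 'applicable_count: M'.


2 match(es); 0 pass the dangling check.
match: 0->10, 1->9
match: 0->15, 1->16
count: 2
applicable_count: 0


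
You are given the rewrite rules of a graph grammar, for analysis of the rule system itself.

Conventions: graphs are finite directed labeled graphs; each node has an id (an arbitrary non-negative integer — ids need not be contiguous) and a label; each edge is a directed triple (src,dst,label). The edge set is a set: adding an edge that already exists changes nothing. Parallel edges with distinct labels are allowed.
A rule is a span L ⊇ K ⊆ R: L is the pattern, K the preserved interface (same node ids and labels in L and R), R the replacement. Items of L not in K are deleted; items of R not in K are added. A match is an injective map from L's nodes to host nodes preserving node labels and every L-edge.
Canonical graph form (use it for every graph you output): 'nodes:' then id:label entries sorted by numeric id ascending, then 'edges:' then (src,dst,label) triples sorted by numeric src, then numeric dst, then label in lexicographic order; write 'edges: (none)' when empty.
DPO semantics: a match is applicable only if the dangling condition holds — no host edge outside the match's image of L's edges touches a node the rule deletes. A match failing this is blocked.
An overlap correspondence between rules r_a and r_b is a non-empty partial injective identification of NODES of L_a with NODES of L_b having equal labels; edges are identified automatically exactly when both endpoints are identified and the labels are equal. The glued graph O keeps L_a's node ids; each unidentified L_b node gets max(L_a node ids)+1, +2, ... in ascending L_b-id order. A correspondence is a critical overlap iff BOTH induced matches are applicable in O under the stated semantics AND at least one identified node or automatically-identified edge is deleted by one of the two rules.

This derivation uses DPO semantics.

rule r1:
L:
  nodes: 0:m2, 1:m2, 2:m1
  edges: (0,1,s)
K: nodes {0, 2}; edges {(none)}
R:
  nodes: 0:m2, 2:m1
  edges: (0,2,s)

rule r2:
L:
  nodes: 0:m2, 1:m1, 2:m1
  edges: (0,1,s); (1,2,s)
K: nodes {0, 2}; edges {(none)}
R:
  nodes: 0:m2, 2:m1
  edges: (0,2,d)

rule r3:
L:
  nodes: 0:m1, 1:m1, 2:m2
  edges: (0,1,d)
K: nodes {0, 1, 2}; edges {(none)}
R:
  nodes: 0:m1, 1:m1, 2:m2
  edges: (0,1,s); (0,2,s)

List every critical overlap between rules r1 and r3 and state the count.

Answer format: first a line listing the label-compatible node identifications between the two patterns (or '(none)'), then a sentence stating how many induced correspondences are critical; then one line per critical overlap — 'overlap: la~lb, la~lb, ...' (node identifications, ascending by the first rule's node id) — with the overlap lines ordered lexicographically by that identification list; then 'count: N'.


label-compatible node identifications between L(r1) and L(r3): 0~2, 1~2, 2~0, 2~1
3 of the induced correspondences are critical overlaps of r1 and r3.
overlap: 1~2
overlap: 1~2, 2~0
overlap: 1~2, 2~1
count: 3


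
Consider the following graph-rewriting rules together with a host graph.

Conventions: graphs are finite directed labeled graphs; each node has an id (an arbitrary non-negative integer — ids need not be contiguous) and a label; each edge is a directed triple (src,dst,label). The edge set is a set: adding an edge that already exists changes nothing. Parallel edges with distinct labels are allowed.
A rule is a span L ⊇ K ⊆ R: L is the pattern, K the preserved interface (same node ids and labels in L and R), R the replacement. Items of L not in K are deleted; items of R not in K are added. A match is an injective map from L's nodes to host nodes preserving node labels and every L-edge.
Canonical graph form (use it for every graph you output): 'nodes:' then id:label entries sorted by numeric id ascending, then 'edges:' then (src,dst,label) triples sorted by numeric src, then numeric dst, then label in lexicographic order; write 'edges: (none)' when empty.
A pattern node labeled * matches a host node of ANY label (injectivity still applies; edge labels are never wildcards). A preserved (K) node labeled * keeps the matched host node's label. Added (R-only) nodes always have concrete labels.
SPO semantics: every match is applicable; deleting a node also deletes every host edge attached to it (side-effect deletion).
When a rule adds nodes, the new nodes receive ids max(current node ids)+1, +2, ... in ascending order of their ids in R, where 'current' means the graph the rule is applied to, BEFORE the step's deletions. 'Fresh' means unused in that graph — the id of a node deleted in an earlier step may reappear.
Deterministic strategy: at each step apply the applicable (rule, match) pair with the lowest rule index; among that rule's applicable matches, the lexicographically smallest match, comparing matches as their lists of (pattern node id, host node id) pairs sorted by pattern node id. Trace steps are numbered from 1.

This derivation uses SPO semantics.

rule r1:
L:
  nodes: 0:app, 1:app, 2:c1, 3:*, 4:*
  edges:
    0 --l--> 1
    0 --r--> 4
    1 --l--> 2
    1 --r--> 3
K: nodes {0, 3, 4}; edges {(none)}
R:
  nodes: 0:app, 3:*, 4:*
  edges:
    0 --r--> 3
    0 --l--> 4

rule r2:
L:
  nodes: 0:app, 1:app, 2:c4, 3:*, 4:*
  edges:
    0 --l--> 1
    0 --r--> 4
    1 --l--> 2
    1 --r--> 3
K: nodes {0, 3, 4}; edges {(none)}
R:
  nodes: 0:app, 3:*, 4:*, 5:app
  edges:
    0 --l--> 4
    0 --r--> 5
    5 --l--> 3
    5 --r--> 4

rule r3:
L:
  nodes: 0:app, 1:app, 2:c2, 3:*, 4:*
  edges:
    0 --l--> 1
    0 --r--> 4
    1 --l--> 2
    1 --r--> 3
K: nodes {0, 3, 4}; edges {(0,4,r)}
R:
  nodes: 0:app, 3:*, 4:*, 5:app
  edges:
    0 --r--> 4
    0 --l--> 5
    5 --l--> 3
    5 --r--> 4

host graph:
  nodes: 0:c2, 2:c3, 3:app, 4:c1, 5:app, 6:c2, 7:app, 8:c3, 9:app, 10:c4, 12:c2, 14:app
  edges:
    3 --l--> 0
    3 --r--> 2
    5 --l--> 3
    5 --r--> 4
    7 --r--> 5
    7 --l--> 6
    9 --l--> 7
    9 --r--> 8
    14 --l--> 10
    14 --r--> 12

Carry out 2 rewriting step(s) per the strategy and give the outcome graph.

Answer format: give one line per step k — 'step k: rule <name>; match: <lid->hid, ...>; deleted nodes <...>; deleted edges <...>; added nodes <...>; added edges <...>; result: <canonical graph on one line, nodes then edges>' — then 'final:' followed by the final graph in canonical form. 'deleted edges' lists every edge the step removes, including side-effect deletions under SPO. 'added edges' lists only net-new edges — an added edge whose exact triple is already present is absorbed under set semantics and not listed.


step 1: rule r3; match: 0->5, 1->3, 2->0, 3->2, 4->4; deleted nodes 0, 3; deleted edges (3,0,l); (3,2,r); (5,3,l); added nodes 15; added edges (5,15,l); (15,2,l); (15,4,r); result: nodes: 2:c3, 4:c1, 5:app, 6:c2, 7:app, 8:c3, 9:app, 10:c4, 12:c2, 14:app, 15:app edges: (5,4,r); (5,15,l); (7,5,r); (7,6,l); (9,7,l); (9,8,r); (14,10,l); (14,12,r); (15,2,l); (15,4,r)
step 2: rule r3; match: 0->9, 1->7, 2->6, 3->5, 4->8; deleted nodes 6, 7; deleted edges (7,5,r); (7,6,l); (9,7,l); added nodes 16; added edges (9,16,l); (16,5,l); (16,8,r); result: nodes: 2:c3, 4:c1, 5:app, 8:c3, 9:app, 10:c4, 12:c2, 14:app, 15:app, 16:app edges: (5,4,r); (5,15,l); (9,8,r); (9,16,l); (14,10,l); (14,12,r); (15,2,l); (15,4,r); (16,5,l); (16,8,r)
final:
nodes: 2:c3, 4:c1, 5:app, 8:c3, 9:app, 10:c4, 12:c2, 14:app, 15:app, 16:app
edges: (5,4,r); (5,15,l); (9,8,r); (9,16,l); (14,10,l); (14,12,r); (15,2,l); (15,4,r); (16,5,l); (16,8,r)


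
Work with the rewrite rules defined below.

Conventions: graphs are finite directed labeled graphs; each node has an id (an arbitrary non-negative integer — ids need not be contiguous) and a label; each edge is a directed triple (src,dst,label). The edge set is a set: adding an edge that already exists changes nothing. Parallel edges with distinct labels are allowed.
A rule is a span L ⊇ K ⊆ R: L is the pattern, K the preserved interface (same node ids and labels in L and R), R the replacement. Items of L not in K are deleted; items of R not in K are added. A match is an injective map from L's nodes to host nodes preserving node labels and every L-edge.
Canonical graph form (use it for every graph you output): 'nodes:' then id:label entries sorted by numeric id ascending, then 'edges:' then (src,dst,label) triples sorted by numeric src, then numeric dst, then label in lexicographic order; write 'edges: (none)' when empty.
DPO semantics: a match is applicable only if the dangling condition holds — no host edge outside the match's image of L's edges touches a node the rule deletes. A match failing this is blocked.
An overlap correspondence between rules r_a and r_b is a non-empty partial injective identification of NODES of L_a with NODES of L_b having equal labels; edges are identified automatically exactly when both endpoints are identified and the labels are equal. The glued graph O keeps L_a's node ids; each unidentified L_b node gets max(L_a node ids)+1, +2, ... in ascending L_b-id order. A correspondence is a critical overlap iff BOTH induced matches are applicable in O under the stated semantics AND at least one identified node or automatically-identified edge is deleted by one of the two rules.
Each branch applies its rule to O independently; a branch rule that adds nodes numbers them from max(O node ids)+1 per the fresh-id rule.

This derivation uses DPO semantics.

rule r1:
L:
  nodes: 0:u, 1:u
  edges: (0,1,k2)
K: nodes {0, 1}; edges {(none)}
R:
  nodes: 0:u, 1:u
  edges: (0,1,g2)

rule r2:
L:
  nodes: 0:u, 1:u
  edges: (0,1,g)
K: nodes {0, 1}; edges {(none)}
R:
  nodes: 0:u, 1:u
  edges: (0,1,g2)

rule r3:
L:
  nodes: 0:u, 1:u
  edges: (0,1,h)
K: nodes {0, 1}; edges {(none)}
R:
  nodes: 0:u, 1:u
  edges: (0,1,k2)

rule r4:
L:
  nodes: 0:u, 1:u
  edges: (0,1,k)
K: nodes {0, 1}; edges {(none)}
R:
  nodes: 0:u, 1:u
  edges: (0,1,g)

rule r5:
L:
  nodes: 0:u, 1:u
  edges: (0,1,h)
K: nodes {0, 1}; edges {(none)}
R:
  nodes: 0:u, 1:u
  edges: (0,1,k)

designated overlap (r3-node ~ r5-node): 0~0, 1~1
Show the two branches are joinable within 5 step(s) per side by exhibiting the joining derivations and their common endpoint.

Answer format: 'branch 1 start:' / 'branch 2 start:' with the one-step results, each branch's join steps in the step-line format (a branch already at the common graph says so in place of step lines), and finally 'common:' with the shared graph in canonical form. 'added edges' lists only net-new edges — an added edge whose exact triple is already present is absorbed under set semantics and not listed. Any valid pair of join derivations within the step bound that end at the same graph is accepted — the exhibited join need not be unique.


branch 1 start:
nodes: 0:u, 1:u
edges: (0,1,k2)
branch 2 start:
nodes: 0:u, 1:u
edges: (0,1,k)
branch 1 step 1: rule r1; match: 0->0, 1->1; deleted nodes (none); deleted edges (0,1,k2); added nodes (none); added edges (0,1,g2); result: nodes: 0:u, 1:u edges: (0,1,g2)
branch 2 step 1: rule r4; match: 0->0, 1->1; deleted nodes (none); deleted edges (0,1,k); added nodes (none); added edges (0,1,g); result: nodes: 0:u, 1:u edges: (0,1,g)
branch 2 step 2: rule r2; match: 0->0, 1->1; deleted nodes (none); deleted edges (0,1,g); added nodes (none); added edges (0,1,g2); result: nodes: 0:u, 1:u edges: (0,1,g2)
common:
nodes: 0:u, 1:u
edges: (0,1,g2)


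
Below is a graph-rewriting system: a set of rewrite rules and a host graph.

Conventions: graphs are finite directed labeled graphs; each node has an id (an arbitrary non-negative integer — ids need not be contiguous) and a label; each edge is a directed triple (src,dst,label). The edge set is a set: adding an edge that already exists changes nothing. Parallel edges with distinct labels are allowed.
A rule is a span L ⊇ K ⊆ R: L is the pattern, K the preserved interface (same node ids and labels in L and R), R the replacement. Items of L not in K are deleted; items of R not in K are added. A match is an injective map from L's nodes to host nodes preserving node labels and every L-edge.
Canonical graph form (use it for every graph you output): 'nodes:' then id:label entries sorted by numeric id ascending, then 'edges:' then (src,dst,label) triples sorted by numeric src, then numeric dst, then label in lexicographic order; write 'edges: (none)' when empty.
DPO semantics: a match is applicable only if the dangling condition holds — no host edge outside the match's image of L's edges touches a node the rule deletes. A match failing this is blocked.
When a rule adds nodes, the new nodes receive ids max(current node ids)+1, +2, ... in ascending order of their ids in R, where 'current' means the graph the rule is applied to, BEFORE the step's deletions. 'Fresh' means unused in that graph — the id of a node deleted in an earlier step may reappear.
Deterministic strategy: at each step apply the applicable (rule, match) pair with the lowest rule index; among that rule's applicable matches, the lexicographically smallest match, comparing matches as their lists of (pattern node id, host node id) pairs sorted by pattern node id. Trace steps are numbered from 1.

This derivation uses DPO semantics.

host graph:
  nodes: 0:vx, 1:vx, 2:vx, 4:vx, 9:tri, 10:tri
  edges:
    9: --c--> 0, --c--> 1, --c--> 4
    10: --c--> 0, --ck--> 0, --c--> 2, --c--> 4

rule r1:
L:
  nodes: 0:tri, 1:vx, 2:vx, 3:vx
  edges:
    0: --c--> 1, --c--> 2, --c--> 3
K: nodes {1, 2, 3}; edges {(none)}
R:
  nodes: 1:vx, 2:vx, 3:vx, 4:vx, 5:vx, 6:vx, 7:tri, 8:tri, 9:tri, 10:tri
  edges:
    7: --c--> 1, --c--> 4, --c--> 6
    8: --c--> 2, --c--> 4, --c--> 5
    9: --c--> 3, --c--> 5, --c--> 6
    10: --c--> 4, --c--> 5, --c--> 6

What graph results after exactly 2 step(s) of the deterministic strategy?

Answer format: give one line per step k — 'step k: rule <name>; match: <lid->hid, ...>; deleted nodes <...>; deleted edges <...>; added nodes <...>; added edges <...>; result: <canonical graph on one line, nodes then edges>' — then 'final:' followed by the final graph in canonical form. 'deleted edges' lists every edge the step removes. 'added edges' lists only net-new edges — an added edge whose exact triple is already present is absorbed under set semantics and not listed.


step 1: rule r1; match: 0->9, 1->0, 2->1, 3->4; deleted nodes 9; deleted edges (9,0,c); (9,1,c); (9,4,c); added nodes 11, 12, 13, 14, 15, 16, 17; added edges (14,0,c); (14,11,c); (14,13,c); (15,1,c); (15,11,c); (15,12,c); (16,4,c); (16,12,c); (16,13,c); (17,11,c); (17,12,c); (17,13,c); result: nodes: 0:vx, 1:vx, 2:vx, 4:vx, 10:tri, 11:vx, 12:vx, 13:vx, 14:tri, 15:tri, 16:tri, 17:tri edges: (10,0,c); (10,0,ck); (10,2,c); (10,4,c); (14,0,c); (14,11,c); (14,13,c); (15,1,c); (15,11,c); (15,12,c); (16,4,c); (16,12,c); (16,13,c); (17,11,c); (17,12,c); (17,13,c)
step 2: rule r1; match: 0->14, 1->0, 2->11, 3->13; deleted nodes 14; deleted edges (14,0,c); (14,11,c); (14,13,c); added nodes 18, 19, 20, 21, 22, 23, 24; added edges (21,0,c); (21,18,c); (21,20,c); (22,11,c); (22,18,c); (22,19,c); (23,13,c); (23,19,c); (23,20,c); (24,18,c); (24,19,c); (24,20,c); result: nodes: 0:vx, 1:vx, 2:vx, 4:vx, 10:tri, 11:vx, 12:vx, 13:vx, 15:tri, 16:tri, 17:tri, 18:vx, 19:vx, 20:vx, 21:tri, 22:tri, 23:tri, 24:tri edges: (10,0,c); (10,0,ck); (10,2,c); (10,4,c); (15,1,c); (15,11,c); (15,12,c); (16,4,c); (16,12,c); (16,13,c); (17,11,c); (17,12,c); (17,13,c); (21,0,c); (21,18,c); (21,20,c); (22,11,c); (22,18,c); (22,19,c); (23,13,c); (23,19,c); (23,20,c); (24,18,c); (24,19,c); (24,20,c)
final:
nodes: 0:vx, 1:vx, 2:vx, 4:vx, 10:tri, 11:vx, 12:vx, 13:vx, 15:tri, 16:tri, 17:tri, 18:vx, 19:vx, 20:vx, 21:tri, 22:tri, 23:tri, 24:tri
edges: (10,0,c); (10,0,ck); (10,2,c); (10,4,c); (15,1,c); (15,11,c); (15,12,c); (16,4,c); (16,12,c); (16,13,c); (17,11,c); (17,12,c); (17,13,c); (21,0,c); (21,18,c); (21,20,c); (22,11,c); (22,18,c); (22,19,c); (23,13,c); (23,19,c); (23,20,c); (24,18,c); (24,19,c); (24,20,c)
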